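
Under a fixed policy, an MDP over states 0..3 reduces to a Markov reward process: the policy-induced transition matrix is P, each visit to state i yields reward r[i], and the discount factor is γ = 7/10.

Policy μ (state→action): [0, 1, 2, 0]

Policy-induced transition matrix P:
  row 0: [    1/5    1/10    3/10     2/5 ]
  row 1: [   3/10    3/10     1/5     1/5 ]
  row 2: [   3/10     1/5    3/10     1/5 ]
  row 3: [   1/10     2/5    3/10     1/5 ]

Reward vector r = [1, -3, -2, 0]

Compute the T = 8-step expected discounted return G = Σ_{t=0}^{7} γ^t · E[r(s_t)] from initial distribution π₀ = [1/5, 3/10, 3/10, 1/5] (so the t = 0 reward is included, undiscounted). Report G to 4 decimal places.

t=0: π = [0.2000, 0.3000, 0.3000, 0.2000], E[r] = -1.3000, γ^t·E[r] = -1.300000, running G = -1.300000
t=1: π = [0.2400, 0.2500, 0.2700, 0.2400], E[r] = -1.0500, γ^t·E[r] = -0.735000, running G = -2.035000
t=2: π = [0.2280, 0.2490, 0.2750, 0.2480], E[r] = -1.0690, γ^t·E[r] = -0.523810, running G = -2.558810
t=3: π = [0.2276, 0.2517, 0.2751, 0.2456], E[r] = -1.0777, γ^t·E[r] = -0.369651, running G = -2.928461
t=4: π = [0.2281, 0.2515, 0.2748, 0.2455], E[r] = -1.0761, γ^t·E[r] = -0.258379, running G = -3.186840
t=5: π = [0.2281, 0.2514, 0.2748, 0.2456], E[r] = -1.0759, γ^t·E[r] = -0.180834, running G = -3.367674
t=6: π = [0.2281, 0.2515, 0.2749, 0.2456], E[r] = -1.0760, γ^t·E[r] = -0.126593, running G = -3.494267
t=7: π = [0.2281, 0.2515, 0.2749, 0.2456], E[r] = -1.0760, γ^t·E[r] = -0.088615, running G = -3.582883

G = -3.5829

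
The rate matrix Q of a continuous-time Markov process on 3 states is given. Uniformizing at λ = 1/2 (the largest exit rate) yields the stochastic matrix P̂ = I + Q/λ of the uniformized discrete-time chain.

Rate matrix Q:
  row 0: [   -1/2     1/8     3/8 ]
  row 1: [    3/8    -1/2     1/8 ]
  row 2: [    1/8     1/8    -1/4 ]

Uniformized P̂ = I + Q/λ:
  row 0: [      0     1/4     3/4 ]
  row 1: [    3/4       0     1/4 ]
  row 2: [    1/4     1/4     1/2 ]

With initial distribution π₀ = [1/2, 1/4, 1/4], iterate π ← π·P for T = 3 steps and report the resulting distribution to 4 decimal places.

t=0: π = [0.5000, 0.2500, 0.2500]
t=1: π = [0.2500, 0.1875, 0.5625]
t=2: π = [0.2813, 0.2031, 0.5156]
t=3: π = [0.2813, 0.1992, 0.5195]

π = [0.2813, 0.1992, 0.5195]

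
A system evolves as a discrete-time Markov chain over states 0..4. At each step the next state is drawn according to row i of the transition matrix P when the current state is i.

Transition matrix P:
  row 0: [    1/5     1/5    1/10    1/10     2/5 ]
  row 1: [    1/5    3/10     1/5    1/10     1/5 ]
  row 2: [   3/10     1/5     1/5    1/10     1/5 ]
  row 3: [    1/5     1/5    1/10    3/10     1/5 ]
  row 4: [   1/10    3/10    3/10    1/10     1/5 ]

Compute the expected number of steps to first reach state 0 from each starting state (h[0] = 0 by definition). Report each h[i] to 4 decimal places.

First-step conditioning: h[0] = 0; for i ≠ 0, h[i] = 1 + Σ_k P[i][k]·h[k].
  h[1] = 1 + 3/10·h[1] + 1/5·h[2] + 1/10·h[3] + 1/5·h[4]
  h[2] = 1 + 1/5·h[1] + 1/5·h[2] + 1/10·h[3] + 1/5·h[4]
  h[3] = 1 + 1/5·h[1] + 1/10·h[2] + 3/10·h[3] + 1/5·h[4]
  h[4] = 1 + 3/10·h[1] + 3/10·h[2] + 1/10·h[3] + 1/5·h[4]
Solving the 4×4 linear system over states ≠ 0 gives exactly h = [0, 4000/803, 3600/803, 4050/803, 4360/803] (h[0] = 0 is the target).

h = [0.0000, 4.9813, 4.4832, 5.0436, 5.4296]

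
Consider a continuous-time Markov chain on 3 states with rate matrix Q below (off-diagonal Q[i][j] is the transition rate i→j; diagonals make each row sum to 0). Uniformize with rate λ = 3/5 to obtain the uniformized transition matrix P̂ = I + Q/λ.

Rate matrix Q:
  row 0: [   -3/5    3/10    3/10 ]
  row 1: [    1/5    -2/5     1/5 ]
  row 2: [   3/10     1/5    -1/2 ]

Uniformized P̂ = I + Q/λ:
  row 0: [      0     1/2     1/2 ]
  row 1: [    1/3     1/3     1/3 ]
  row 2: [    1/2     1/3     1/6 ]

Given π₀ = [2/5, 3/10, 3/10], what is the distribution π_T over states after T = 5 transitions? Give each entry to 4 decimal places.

π = [0.2895, 0.3824, 0.3282]

t=0: π = [0.4000, 0.3000, 0.3000]
t=1: π = [0.2500, 0.4000, 0.3500]
t=2: π = [0.3083, 0.3750, 0.3167]
t=3: π = [0.2833, 0.3847, 0.3319]
t=4: π = [0.2942, 0.3806, 0.3252]
t=5: π = [0.2895, 0.3824, 0.3282]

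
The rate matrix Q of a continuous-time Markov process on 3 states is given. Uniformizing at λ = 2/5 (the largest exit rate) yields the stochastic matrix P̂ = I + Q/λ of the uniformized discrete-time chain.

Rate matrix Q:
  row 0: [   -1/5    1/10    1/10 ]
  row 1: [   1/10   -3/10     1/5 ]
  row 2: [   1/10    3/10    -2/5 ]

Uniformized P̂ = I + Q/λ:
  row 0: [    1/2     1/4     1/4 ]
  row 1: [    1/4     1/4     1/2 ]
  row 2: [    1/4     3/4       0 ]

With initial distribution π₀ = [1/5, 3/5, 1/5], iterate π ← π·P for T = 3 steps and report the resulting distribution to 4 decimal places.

π = [0.3313, 0.3750, 0.2938]

t=0: π = [0.2000, 0.6000, 0.2000]
t=1: π = [0.3000, 0.3500, 0.3500]
t=2: π = [0.3250, 0.4250, 0.2500]
t=3: π = [0.3313, 0.3750, 0.2938]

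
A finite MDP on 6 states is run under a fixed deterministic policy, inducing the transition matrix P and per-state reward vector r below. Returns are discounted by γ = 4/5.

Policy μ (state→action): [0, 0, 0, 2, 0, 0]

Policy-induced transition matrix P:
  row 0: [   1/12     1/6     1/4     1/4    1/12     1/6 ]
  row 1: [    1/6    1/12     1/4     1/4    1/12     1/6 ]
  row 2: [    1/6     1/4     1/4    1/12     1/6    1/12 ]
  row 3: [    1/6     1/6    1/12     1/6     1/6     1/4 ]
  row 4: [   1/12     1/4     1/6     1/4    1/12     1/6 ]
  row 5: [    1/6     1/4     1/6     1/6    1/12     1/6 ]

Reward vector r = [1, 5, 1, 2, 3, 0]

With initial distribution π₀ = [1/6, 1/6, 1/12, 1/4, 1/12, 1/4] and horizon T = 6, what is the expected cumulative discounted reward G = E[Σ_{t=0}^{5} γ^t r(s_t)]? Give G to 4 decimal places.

t=0: π = [0.1667, 0.1667, 0.0833, 0.2500, 0.0833, 0.2500], E[r] = 1.8333, γ^t·E[r] = 1.833333, running G = 1.833333
t=1: π = [0.1458, 0.1875, 0.1806, 0.1944, 0.1111, 0.1806], E[r] = 1.9861, γ^t·E[r] = 1.588889, running G = 3.422222
t=2: π = [0.1453, 0.1904, 0.1933, 0.1887, 0.1146, 0.1678], E[r] = 2.0116, γ^t·E[r] = 1.287407, running G = 4.709630
t=3: π = [0.1450, 0.1904, 0.1950, 0.1881, 0.1152, 0.1663], E[r] = 2.0139, γ^t·E[r] = 1.031111, running G = 5.740741
t=4: π = [0.1450, 0.1905, 0.1952, 0.1880, 0.1153, 0.1661], E[r] = 2.0144, γ^t·E[r] = 0.825100, running G = 6.565840
t=5: π = [0.1450, 0.1905, 0.1952, 0.1880, 0.1153, 0.1661], E[r] = 2.0144, γ^t·E[r] = 0.660092, running G = 7.225932

G = 7.2259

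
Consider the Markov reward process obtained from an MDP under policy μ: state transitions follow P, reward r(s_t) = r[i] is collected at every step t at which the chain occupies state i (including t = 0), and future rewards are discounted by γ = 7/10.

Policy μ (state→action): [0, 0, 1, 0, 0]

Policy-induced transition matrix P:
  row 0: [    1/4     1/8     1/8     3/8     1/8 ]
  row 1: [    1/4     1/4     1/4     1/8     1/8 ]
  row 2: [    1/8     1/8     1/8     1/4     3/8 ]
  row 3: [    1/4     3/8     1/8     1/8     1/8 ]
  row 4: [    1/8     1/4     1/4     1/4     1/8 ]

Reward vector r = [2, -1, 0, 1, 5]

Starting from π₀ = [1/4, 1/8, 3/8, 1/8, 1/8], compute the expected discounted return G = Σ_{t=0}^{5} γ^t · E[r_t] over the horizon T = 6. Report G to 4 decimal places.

t=0: π = [0.2500, 0.1250, 0.3750, 0.1250, 0.1250], E[r] = 1.1250, γ^t·E[r] = 1.125000, running G = 1.125000
t=1: π = [0.1875, 0.1875, 0.1563, 0.2500, 0.2188], E[r] = 1.5313, γ^t·E[r] = 1.071875, running G = 2.196875
t=2: π = [0.2031, 0.2383, 0.1758, 0.2188, 0.1641], E[r] = 1.2070, γ^t·E[r] = 0.591445, running G = 2.788320
t=3: π = [0.2075, 0.2300, 0.1753, 0.2183, 0.1689], E[r] = 1.2480, γ^t·E[r] = 0.428080, running G = 3.216400
t=4: π = [0.2070, 0.2294, 0.1749, 0.2199, 0.1688], E[r] = 1.2485, γ^t·E[r] = 0.299773, running G = 3.516174
t=5: π = [0.2070, 0.2298, 0.1748, 0.2197, 0.1687], E[r] = 1.2476, γ^t·E[r] = 0.209685, running G = 3.725859

G = 3.7259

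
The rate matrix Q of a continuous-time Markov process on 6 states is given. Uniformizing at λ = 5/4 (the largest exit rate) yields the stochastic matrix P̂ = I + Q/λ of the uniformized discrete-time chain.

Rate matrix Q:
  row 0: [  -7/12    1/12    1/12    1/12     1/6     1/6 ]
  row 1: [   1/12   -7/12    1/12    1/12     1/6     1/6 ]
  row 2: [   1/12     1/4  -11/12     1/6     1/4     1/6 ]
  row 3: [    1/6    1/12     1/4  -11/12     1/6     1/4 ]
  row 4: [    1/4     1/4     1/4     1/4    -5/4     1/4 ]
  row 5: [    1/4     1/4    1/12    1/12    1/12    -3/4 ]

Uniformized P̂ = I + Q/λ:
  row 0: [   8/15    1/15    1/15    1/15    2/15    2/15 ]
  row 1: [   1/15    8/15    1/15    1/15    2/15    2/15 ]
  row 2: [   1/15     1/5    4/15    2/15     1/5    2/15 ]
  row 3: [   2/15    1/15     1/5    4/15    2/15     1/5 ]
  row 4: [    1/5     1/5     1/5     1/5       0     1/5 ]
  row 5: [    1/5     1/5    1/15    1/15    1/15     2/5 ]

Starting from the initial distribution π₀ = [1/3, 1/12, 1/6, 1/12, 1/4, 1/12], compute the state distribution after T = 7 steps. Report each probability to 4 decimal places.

t=0: π = [0.3333, 0.0833, 0.1667, 0.0833, 0.2500, 0.0833]
t=1: π = [0.2722, 0.1722, 0.1444, 0.1278, 0.1056, 0.1778]
t=2: π = [0.2400, 0.2041, 0.1267, 0.1159, 0.1170, 0.1963]
t=3: π = [0.2282, 0.2206, 0.1231, 0.1139, 0.1131, 0.2012]
t=4: π = [0.2226, 0.2279, 0.1215, 0.1127, 0.1130, 0.2021]
t=5: π = [0.2201, 0.2313, 0.1211, 0.1124, 0.1129, 0.2023]
t=6: π = [0.2189, 0.2328, 0.1209, 0.1123, 0.1129, 0.2023]
t=7: π = [0.2183, 0.2334, 0.1209, 0.1122, 0.1129, 0.2023]

π = [0.2183, 0.2334, 0.1209, 0.1122, 0.1129, 0.2023]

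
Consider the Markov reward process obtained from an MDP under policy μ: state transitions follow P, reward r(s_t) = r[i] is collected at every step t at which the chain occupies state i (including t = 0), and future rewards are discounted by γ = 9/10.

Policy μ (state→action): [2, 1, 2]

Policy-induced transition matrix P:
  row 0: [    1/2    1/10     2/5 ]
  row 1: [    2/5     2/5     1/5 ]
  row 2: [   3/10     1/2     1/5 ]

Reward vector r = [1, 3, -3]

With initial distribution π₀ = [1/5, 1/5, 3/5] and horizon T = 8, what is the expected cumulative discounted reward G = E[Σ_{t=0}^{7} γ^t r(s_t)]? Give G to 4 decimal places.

t=0: π = [0.2000, 0.2000, 0.6000], E[r] = -1.0000, γ^t·E[r] = -1.000000, running G = -1.000000
t=1: π = [0.3600, 0.4000, 0.2400], E[r] = 0.8400, γ^t·E[r] = 0.756000, running G = -0.244000
t=2: π = [0.4120, 0.3160, 0.2720], E[r] = 0.5440, γ^t·E[r] = 0.440640, running G = 0.196640
t=3: π = [0.4140, 0.3036, 0.2824], E[r] = 0.4776, γ^t·E[r] = 0.348170, running G = 0.544810
t=4: π = [0.4132, 0.3040, 0.2828], E[r] = 0.4769, γ^t·E[r] = 0.312881, running G = 0.857691
t=5: π = [0.4130, 0.3043, 0.2826], E[r] = 0.4781, γ^t·E[r] = 0.282335, running G = 1.140026
t=6: π = [0.4130, 0.3044, 0.2826], E[r] = 0.4783, γ^t·E[r] = 0.254175, running G = 1.394201
t=7: π = [0.4130, 0.3043, 0.2826], E[r] = 0.4783, γ^t·E[r] = 0.228753, running G = 1.622954

G = 1.6230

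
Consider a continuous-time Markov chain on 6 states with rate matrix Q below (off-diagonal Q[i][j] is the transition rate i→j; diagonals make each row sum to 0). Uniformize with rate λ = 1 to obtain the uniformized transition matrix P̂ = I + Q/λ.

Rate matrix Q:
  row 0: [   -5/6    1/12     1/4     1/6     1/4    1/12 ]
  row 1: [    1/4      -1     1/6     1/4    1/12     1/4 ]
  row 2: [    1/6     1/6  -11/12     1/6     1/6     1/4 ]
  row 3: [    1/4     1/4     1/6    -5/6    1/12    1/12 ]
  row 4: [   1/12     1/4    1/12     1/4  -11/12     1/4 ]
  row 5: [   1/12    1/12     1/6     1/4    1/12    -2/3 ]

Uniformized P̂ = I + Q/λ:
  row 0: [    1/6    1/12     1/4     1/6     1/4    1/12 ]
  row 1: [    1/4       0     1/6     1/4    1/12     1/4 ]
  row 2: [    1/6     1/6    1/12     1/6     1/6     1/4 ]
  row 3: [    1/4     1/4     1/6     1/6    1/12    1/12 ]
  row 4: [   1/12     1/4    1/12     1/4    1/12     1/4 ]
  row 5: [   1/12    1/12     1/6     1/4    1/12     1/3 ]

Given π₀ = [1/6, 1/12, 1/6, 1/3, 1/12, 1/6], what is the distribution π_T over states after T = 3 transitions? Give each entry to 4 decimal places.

t=0: π = [0.1667, 0.0833, 0.1667, 0.3333, 0.0833, 0.1667]
t=1: π = [0.1806, 0.1597, 0.1597, 0.1944, 0.1250, 0.1806]
t=2: π = [0.1707, 0.1366, 0.1580, 0.2054, 0.1267, 0.2025]
t=3: π = [0.1677, 0.1405, 0.1572, 0.2055, 0.1250, 0.2042]

π = [0.1677, 0.1405, 0.1572, 0.2055, 0.1250, 0.2042]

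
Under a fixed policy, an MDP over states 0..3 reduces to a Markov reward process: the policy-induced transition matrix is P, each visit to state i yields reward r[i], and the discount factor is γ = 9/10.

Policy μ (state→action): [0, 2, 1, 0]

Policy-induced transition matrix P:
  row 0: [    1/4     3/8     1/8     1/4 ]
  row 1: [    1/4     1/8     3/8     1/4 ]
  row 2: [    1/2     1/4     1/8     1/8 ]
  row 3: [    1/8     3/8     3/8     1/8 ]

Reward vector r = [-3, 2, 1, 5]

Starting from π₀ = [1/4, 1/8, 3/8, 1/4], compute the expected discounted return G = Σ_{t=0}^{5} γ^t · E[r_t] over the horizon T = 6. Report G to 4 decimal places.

G = 4.3527

t=0: π = [0.2500, 0.1250, 0.3750, 0.2500], E[r] = 1.1250, γ^t·E[r] = 1.125000, running G = 1.125000
t=1: π = [0.3125, 0.2969, 0.2188, 0.1719], E[r] = 0.7344, γ^t·E[r] = 0.660938, running G = 1.785938
t=2: π = [0.2832, 0.2734, 0.2422, 0.2012], E[r] = 0.9453, γ^t·E[r] = 0.765703, running G = 2.551641
t=3: π = [0.2854, 0.2764, 0.2437, 0.1946], E[r] = 0.9131, γ^t·E[r] = 0.665640, running G = 3.217280
t=4: π = [0.2866, 0.2755, 0.2427, 0.1952], E[r] = 0.9100, γ^t·E[r] = 0.597033, running G = 3.814314
t=5: π = [0.2863, 0.2758, 0.2427, 0.1953], E[r] = 0.9117, γ^t·E[r] = 0.538344, running G = 4.352657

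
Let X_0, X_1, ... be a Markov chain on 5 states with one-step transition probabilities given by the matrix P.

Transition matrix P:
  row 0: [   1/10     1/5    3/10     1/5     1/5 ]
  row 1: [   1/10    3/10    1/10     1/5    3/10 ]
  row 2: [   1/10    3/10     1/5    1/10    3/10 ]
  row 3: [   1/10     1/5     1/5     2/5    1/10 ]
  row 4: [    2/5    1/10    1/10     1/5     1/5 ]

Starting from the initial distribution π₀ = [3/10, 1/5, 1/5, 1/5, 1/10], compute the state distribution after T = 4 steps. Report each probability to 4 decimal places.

π = [0.1650, 0.2173, 0.1733, 0.2284, 0.2161]

t=0: π = [0.3000, 0.2000, 0.2000, 0.2000, 0.1000]
t=1: π = [0.1300, 0.2300, 0.2000, 0.2200, 0.2200]
t=2: π = [0.1660, 0.2210, 0.1680, 0.2240, 0.2210]
t=3: π = [0.1663, 0.2168, 0.1724, 0.2280, 0.2165]
t=4: π = [0.1650, 0.2173, 0.1733, 0.2284, 0.2161]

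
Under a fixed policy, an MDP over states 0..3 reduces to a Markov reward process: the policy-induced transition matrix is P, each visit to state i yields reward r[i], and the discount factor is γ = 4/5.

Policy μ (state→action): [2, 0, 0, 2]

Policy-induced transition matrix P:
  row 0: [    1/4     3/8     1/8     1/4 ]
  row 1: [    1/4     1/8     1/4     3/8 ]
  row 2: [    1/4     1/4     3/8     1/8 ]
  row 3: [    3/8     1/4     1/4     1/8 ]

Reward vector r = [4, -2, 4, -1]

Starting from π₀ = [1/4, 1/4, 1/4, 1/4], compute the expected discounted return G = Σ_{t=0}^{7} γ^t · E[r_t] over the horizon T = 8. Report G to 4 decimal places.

G = 5.5994

t=0: π = [0.2500, 0.2500, 0.2500, 0.2500], E[r] = 1.2500, γ^t·E[r] = 1.250000, running G = 1.250000
t=1: π = [0.2813, 0.2500, 0.2500, 0.2188], E[r] = 1.4063, γ^t·E[r] = 1.125000, running G = 2.375000
t=2: π = [0.2773, 0.2539, 0.2461, 0.2227], E[r] = 1.3633, γ^t·E[r] = 0.872500, running G = 3.247500
t=3: π = [0.2778, 0.2529, 0.2461, 0.2231], E[r] = 1.3667, γ^t·E[r] = 0.699750, running G = 3.947250
t=4: π = [0.2779, 0.2531, 0.2460, 0.2230], E[r] = 1.3665, γ^t·E[r] = 0.559725, running G = 4.506975
t=5: π = [0.2779, 0.2531, 0.2460, 0.2230], E[r] = 1.3663, γ^t·E[r] = 0.447723, running G = 4.954698
t=6: π = [0.2779, 0.2531, 0.2460, 0.2230], E[r] = 1.3664, γ^t·E[r] = 0.358188, running G = 5.312886
t=7: π = [0.2779, 0.2531, 0.2460, 0.2230], E[r] = 1.3664, γ^t·E[r] = 0.286549, running G = 5.599435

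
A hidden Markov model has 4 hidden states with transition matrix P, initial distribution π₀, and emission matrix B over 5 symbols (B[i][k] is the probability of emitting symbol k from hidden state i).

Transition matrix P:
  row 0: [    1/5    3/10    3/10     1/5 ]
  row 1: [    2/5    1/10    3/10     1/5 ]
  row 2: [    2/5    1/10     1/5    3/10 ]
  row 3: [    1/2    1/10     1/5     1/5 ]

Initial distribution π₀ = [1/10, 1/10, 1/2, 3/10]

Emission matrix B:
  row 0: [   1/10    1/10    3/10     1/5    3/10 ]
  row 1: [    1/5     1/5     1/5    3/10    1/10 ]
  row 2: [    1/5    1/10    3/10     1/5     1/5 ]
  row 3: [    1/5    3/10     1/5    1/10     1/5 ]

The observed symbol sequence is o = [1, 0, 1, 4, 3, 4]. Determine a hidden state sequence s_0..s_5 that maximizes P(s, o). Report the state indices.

path = [3, 2, 3, 0, 1, 0]

t=0: δ = [1.000e-02, 2.000e-02, 5.000e-02, 9.000e-02]  (obs o_0=1)
t=1: δ = [4.500e-03, 1.800e-03, 3.600e-03, 3.600e-03]  ψ = [3, 3, 3, 3]  (obs o_1=0)
t=2: δ = [1.800e-04, 2.700e-04, 1.350e-04, 3.240e-04]  ψ = [3, 0, 0, 2]  (obs o_2=1)
t=3: δ = [4.860e-05, 5.400e-06, 1.620e-05, 1.296e-05]  ψ = [3, 0, 1, 3]  (obs o_3=4)
t=4: δ = [1.944e-06, 4.374e-06, 2.916e-06, 9.720e-07]  ψ = [0, 0, 0, 0]  (obs o_4=3)
t=5: δ = [5.249e-07, 5.832e-08, 2.624e-07, 1.750e-07]  ψ = [1, 0, 1, 1]  (obs o_5=4)
backtrack: best end state = 0; path = [3, 2, 3, 0, 1, 0]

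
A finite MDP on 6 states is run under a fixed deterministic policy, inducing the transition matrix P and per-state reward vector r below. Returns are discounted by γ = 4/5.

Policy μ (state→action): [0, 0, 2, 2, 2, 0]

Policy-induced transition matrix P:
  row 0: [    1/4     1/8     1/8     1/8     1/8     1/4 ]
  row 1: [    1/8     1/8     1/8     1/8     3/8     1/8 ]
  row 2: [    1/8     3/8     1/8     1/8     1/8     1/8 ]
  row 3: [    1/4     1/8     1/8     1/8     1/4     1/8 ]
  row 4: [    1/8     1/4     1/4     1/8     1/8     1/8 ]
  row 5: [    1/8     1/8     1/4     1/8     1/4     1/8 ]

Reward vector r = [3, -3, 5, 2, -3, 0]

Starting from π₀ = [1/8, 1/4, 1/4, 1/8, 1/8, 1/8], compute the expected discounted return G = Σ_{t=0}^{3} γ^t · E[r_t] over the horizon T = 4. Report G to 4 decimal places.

t=0: π = [0.1250, 0.2500, 0.2500, 0.1250, 0.1250, 0.1250], E[r] = 0.7500, γ^t·E[r] = 0.750000, running G = 0.750000
t=1: π = [0.1563, 0.2031, 0.1563, 0.1250, 0.2188, 0.1406], E[r] = 0.2344, γ^t·E[r] = 0.187500, running G = 0.937500
t=2: π = [0.1602, 0.1914, 0.1699, 0.1250, 0.2090, 0.1445], E[r] = 0.3789, γ^t·E[r] = 0.242500, running G = 1.180000
t=3: π = [0.1606, 0.1936, 0.1692, 0.1250, 0.2065, 0.1450], E[r] = 0.3774, γ^t·E[r] = 0.193250, running G = 1.373250

G = 1.3733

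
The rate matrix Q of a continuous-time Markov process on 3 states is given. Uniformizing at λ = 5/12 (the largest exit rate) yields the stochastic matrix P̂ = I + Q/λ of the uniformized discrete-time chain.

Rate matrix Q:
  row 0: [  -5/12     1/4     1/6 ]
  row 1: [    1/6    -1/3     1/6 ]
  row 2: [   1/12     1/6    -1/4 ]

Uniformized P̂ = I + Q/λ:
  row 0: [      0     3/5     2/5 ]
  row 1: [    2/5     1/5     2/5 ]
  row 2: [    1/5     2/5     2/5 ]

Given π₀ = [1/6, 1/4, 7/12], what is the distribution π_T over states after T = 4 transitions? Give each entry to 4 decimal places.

t=0: π = [0.1667, 0.2500, 0.5833]
t=1: π = [0.2167, 0.3833, 0.4000]
t=2: π = [0.2333, 0.3667, 0.4000]
t=3: π = [0.2267, 0.3733, 0.4000]
t=4: π = [0.2293, 0.3707, 0.4000]

π = [0.2293, 0.3707, 0.4000]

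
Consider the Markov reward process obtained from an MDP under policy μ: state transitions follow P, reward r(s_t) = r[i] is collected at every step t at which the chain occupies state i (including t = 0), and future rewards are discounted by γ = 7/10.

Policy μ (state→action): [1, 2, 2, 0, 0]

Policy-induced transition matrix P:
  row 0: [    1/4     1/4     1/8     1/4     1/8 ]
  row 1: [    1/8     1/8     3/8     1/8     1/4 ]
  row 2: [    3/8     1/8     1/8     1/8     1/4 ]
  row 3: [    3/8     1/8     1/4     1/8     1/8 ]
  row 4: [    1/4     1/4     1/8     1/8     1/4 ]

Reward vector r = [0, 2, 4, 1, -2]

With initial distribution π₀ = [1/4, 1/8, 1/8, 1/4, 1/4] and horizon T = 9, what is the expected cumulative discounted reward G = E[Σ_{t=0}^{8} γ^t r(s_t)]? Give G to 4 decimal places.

G = 2.4803

t=0: π = [0.2500, 0.1250, 0.1250, 0.2500, 0.2500], E[r] = 0.5000, γ^t·E[r] = 0.500000, running G = 0.500000
t=1: π = [0.2813, 0.1875, 0.1875, 0.1563, 0.1875], E[r] = 0.9063, γ^t·E[r] = 0.634375, running G = 1.134375
t=2: π = [0.2695, 0.1836, 0.1914, 0.1602, 0.1953], E[r] = 0.9023, γ^t·E[r] = 0.442148, running G = 1.576523
t=3: π = [0.2710, 0.1831, 0.1909, 0.1587, 0.1963], E[r] = 0.8960, γ^t·E[r] = 0.307327, running G = 1.883850
t=4: π = [0.2708, 0.1834, 0.1906, 0.1589, 0.1963], E[r] = 0.8956, γ^t·E[r] = 0.215026, running G = 2.098876
t=5: π = [0.2708, 0.1834, 0.1907, 0.1589, 0.1963], E[r] = 0.8959, γ^t·E[r] = 0.150573, running G = 2.249450
t=6: π = [0.2708, 0.1834, 0.1907, 0.1588, 0.1963], E[r] = 0.8958, γ^t·E[r] = 0.105393, running G = 2.354842
t=7: π = [0.2708, 0.1834, 0.1907, 0.1588, 0.1963], E[r] = 0.8958, γ^t·E[r] = 0.073775, running G = 2.428617
t=8: π = [0.2708, 0.1834, 0.1907, 0.1588, 0.1963], E[r] = 0.8958, γ^t·E[r] = 0.051643, running G = 2.480260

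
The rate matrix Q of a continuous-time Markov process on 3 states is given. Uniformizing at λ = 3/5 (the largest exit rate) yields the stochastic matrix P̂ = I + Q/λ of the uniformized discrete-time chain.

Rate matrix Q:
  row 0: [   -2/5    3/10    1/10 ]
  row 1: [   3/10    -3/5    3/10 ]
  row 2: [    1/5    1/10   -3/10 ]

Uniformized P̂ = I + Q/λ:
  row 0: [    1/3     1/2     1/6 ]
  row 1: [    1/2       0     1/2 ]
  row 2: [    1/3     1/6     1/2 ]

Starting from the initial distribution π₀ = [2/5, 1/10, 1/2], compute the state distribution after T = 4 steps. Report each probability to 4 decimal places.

t=0: π = [0.4000, 0.1000, 0.5000]
t=1: π = [0.3500, 0.2833, 0.3667]
t=2: π = [0.3806, 0.2361, 0.3833]
t=3: π = [0.3727, 0.2542, 0.3731]
t=4: π = [0.3757, 0.2485, 0.3758]

π = [0.3757, 0.2485, 0.3758]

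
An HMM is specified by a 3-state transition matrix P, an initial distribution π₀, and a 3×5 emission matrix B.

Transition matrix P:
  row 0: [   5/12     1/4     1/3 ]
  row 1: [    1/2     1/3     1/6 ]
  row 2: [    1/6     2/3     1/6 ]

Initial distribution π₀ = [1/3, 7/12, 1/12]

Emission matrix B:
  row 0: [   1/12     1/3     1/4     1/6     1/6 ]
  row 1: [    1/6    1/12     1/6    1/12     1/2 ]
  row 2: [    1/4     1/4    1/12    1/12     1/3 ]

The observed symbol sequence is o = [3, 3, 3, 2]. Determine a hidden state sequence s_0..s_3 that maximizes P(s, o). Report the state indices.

t=0: δ = [5.556e-02, 4.861e-02, 6.944e-03]  (obs o_0=3)
t=1: δ = [4.051e-03, 1.350e-03, 1.543e-03]  ψ = [1, 1, 0]  (obs o_1=3)
t=2: δ = [2.813e-04, 8.573e-05, 1.125e-04]  ψ = [0, 2, 0]  (obs o_2=3)
t=3: δ = [2.930e-05, 1.250e-05, 7.814e-06]  ψ = [0, 2, 0]  (obs o_3=2)
backtrack: best end state = 0; path = [1, 0, 0, 0]

path = [1, 0, 0, 0]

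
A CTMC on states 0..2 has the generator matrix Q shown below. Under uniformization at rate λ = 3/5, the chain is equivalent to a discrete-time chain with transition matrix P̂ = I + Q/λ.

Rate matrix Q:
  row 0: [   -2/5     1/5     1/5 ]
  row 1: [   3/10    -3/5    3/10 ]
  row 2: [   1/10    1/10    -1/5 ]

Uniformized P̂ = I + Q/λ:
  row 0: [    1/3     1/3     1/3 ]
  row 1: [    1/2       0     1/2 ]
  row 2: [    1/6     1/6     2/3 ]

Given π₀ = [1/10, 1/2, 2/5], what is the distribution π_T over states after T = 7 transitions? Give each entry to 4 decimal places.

π = [0.2728, 0.1818, 0.5455]

t=0: π = [0.1000, 0.5000, 0.4000]
t=1: π = [0.3500, 0.1000, 0.5500]
t=2: π = [0.2583, 0.2083, 0.5333]
t=3: π = [0.2792, 0.1750, 0.5458]
t=4: π = [0.2715, 0.1840, 0.5444]
t=5: π = [0.2733, 0.1813, 0.5455]
t=6: π = [0.2726, 0.1820, 0.5454]
t=7: π = [0.2728, 0.1818, 0.5455]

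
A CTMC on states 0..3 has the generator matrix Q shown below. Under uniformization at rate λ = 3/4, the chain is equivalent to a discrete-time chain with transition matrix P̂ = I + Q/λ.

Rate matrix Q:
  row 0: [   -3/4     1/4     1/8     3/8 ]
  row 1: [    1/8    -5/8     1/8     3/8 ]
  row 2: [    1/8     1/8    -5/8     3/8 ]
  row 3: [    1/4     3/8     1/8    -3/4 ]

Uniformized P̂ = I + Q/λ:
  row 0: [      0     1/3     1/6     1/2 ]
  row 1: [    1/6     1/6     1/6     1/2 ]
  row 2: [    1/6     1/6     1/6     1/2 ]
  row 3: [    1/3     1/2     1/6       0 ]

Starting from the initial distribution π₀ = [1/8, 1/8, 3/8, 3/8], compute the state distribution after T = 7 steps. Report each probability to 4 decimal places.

π = [0.1906, 0.3097, 0.1667, 0.3330]

t=0: π = [0.1250, 0.1250, 0.3750, 0.3750]
t=1: π = [0.2083, 0.3125, 0.1667, 0.3125]
t=2: π = [0.1840, 0.3056, 0.1667, 0.3438]
t=3: π = [0.1933, 0.3119, 0.1667, 0.3281]
t=4: π = [0.1891, 0.3083, 0.1667, 0.3359]
t=5: π = [0.1911, 0.3102, 0.1667, 0.3320]
t=6: π = [0.1901, 0.3092, 0.1667, 0.3340]
t=7: π = [0.1906, 0.3097, 0.1667, 0.3330]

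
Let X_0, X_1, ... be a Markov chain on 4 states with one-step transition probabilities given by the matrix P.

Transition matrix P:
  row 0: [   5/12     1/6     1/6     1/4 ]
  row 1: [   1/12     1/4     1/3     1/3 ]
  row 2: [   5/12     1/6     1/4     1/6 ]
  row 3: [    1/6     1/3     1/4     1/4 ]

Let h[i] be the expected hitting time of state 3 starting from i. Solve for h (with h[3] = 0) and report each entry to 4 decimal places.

h = [4.0446, 3.7437, 4.4123, 0.0000]

First-step conditioning: h[3] = 0; for i ≠ 3, h[i] = 1 + Σ_k P[i][k]·h[k].
  h[0] = 1 + 5/12·h[0] + 1/6·h[1] + 1/6·h[2]
  h[1] = 1 + 1/12·h[0] + 1/4·h[1] + 1/3·h[2]
  h[2] = 1 + 5/12·h[0] + 1/6·h[1] + 1/4·h[2]
Solving the 3×3 linear system over states ≠ 3 gives exactly h = [1452/359, 1344/359, 1584/359, 0] (h[3] = 0 is the target).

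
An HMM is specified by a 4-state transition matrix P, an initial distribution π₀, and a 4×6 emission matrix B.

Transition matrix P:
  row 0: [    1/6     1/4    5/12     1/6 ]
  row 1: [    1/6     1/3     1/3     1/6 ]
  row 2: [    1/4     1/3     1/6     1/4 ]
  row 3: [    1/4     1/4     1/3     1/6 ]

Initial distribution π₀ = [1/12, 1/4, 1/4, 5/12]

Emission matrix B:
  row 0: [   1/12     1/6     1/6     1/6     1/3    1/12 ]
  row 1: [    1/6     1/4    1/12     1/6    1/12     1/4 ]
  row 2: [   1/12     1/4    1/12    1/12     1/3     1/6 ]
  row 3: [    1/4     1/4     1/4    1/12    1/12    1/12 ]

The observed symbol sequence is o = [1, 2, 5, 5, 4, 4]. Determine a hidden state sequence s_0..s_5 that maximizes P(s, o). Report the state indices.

t=0: δ = [1.389e-02, 6.250e-02, 6.250e-02, 1.042e-01]  (obs o_0=1)
t=1: δ = [4.340e-03, 2.170e-03, 2.894e-03, 4.340e-03]  ψ = [3, 3, 3, 3]  (obs o_1=2)
t=2: δ = [9.042e-05, 2.713e-04, 3.014e-04, 6.028e-05]  ψ = [3, 0, 0, 0]  (obs o_2=5)
t=3: δ = [6.279e-06, 2.512e-05, 1.507e-05, 6.279e-06]  ψ = [2, 2, 1, 2]  (obs o_3=5)
t=4: δ = [1.395e-06, 6.977e-07, 2.791e-06, 3.489e-07]  ψ = [1, 1, 1, 1]  (obs o_4=4)
t=5: δ = [2.326e-07, 7.752e-08, 1.938e-07, 5.814e-08]  ψ = [2, 2, 0, 2]  (obs o_5=4)
backtrack: best end state = 0; path = [3, 0, 2, 1, 2, 0]

path = [3, 0, 2, 1, 2, 0]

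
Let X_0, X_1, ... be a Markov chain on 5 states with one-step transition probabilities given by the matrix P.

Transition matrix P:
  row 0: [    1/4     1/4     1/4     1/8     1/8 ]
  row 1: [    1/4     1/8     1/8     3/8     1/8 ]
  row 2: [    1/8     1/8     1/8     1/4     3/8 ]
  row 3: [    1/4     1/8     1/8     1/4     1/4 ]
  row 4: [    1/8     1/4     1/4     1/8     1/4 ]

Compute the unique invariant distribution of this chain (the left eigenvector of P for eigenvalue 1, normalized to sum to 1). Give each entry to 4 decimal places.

Balance equations π_j = Σ_i π_i·P[i][j]:
  π_0 = 1/4·π_0 + 1/4·π_1 + 1/8·π_2 + 1/4·π_3 + 1/8·π_4
  π_1 = 1/4·π_0 + 1/8·π_1 + 1/8·π_2 + 1/8·π_3 + 1/4·π_4
  π_2 = 1/4·π_0 + 1/8·π_1 + 1/8·π_2 + 1/8·π_3 + 1/4·π_4
  π_3 = 1/8·π_0 + 3/8·π_1 + 1/4·π_2 + 1/4·π_3 + 1/8·π_4
  normalize: π_0 + π_1 + π_2 + π_3 + π_4 = 1
Solving the linear system gives exactly π = [102/511, 13/73, 13/73, 16/73, 115/511].

π = [0.1996, 0.1781, 0.1781, 0.2192, 0.2250]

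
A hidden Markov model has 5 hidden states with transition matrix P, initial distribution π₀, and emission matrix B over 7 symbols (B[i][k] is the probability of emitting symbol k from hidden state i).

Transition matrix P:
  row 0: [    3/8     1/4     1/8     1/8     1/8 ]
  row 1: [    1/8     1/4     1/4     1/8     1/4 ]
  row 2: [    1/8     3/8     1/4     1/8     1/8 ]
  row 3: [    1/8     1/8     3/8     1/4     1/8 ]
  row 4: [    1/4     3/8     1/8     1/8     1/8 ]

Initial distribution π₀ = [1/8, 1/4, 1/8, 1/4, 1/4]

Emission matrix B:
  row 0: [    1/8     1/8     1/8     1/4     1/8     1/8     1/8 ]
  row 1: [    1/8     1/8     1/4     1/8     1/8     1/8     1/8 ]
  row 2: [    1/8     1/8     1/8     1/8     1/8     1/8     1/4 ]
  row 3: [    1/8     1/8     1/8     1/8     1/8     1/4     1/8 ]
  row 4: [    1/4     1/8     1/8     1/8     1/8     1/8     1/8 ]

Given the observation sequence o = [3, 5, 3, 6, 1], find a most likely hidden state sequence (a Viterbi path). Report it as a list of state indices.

path = [0, 0, 0, 0, 0]

t=0: δ = [3.125e-02, 3.125e-02, 1.562e-02, 3.125e-02, 3.125e-02]  (obs o_0=3)
t=1: δ = [1.465e-03, 1.465e-03, 1.465e-03, 1.953e-03, 9.766e-04]  ψ = [0, 4, 3, 3, 1]  (obs o_1=5)
t=2: δ = [1.373e-04, 6.866e-05, 9.155e-05, 6.104e-05, 4.578e-05]  ψ = [0, 2, 3, 3, 1]  (obs o_2=3)
t=3: δ = [6.437e-06, 4.292e-06, 5.722e-06, 2.146e-06, 2.146e-06]  ψ = [0, 0, 2, 0, 0]  (obs o_3=6)
t=4: δ = [3.017e-07, 2.682e-07, 1.788e-07, 1.006e-07, 1.341e-07]  ψ = [0, 2, 2, 0, 1]  (obs o_4=1)
backtrack: best end state = 0; path = [0, 0, 0, 0, 0]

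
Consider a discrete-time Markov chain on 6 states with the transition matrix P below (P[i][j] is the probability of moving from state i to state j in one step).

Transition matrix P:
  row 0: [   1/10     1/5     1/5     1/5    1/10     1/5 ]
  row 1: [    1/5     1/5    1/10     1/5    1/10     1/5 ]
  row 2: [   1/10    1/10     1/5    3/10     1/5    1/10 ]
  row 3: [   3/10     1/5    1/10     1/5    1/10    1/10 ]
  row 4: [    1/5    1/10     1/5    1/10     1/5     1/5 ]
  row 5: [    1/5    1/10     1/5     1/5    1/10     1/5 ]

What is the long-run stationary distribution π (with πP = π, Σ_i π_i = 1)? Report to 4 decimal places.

π = [0.1854, 0.1543, 0.1642, 0.2035, 0.1294, 0.1632]

Balance equations π_j = Σ_i π_i·P[i][j]:
  π_0 = 1/10·π_0 + 1/5·π_1 + 1/10·π_2 + 3/10·π_3 + 1/5·π_4 + 1/5·π_5
  π_1 = 1/5·π_0 + 1/5·π_1 + 1/10·π_2 + 1/5·π_3 + 1/10·π_4 + 1/10·π_5
  π_2 = 1/5·π_0 + 1/10·π_1 + 1/5·π_2 + 1/10·π_3 + 1/5·π_4 + 1/5·π_5
  π_3 = 1/5·π_0 + 1/5·π_1 + 3/10·π_2 + 1/5·π_3 + 1/10·π_4 + 1/5·π_5
  π_4 = 1/10·π_0 + 1/10·π_1 + 1/5·π_2 + 1/10·π_3 + 1/5·π_4 + 1/10·π_5
  normalize: π_0 + π_1 + π_2 + π_3 + π_4 + π_5 = 1
Solving the linear system gives exactly π = [8333/44949, 13873/89898, 4921/29966, 18293/89898, 11629/89898, 7337/44949].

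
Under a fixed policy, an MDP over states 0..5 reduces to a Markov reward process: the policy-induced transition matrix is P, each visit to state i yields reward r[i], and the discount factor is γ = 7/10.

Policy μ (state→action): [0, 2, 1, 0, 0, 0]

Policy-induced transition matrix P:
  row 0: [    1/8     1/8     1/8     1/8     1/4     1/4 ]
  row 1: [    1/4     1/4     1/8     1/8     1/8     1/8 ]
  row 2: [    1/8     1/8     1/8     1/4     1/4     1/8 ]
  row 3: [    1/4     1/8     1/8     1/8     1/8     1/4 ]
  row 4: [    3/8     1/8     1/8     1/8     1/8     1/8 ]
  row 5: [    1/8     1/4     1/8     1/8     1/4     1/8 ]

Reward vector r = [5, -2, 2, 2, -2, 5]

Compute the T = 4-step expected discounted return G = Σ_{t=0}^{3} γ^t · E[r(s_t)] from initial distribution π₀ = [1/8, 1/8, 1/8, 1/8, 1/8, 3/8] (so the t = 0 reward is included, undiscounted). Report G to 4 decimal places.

t=0: π = [0.1250, 0.1250, 0.1250, 0.1250, 0.1250, 0.3750], E[r] = 2.5000, γ^t·E[r] = 2.500000, running G = 2.500000
t=1: π = [0.1875, 0.1875, 0.1250, 0.1406, 0.2031, 0.1563], E[r] = 1.4688, γ^t·E[r] = 1.028125, running G = 3.528125
t=2: π = [0.2168, 0.1680, 0.1250, 0.1406, 0.1836, 0.1660], E[r] = 1.7422, γ^t·E[r] = 0.853672, running G = 4.381797
t=3: π = [0.2095, 0.1667, 0.1250, 0.1406, 0.1885, 0.1697], E[r] = 1.7166, γ^t·E[r] = 0.588778, running G = 4.970574

G = 4.9706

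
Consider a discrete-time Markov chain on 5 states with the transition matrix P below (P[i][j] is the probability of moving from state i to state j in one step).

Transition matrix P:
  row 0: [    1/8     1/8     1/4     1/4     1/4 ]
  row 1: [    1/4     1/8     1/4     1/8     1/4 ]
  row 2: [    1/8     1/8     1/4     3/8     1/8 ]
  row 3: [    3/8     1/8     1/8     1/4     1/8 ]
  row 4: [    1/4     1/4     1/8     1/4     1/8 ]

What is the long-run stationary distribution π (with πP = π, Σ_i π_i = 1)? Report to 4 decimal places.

Balance equations π_j = Σ_i π_i·P[i][j]:
  π_0 = 1/8·π_0 + 1/4·π_1 + 1/8·π_2 + 3/8·π_3 + 1/4·π_4
  π_1 = 1/8·π_0 + 1/8·π_1 + 1/8·π_2 + 1/8·π_3 + 1/4·π_4
  π_2 = 1/4·π_0 + 1/4·π_1 + 1/4·π_2 + 1/8·π_3 + 1/8·π_4
  π_3 = 1/4·π_0 + 1/8·π_1 + 3/8·π_2 + 1/4·π_3 + 1/4·π_4
  normalize: π_0 + π_1 + π_2 + π_3 + π_4 = 1
Solving the linear system gives exactly π = [1053/4601, 674/4601, 904/4601, 1179/4601, 791/4601].

π = [0.2289, 0.1465, 0.1965, 0.2562, 0.1719]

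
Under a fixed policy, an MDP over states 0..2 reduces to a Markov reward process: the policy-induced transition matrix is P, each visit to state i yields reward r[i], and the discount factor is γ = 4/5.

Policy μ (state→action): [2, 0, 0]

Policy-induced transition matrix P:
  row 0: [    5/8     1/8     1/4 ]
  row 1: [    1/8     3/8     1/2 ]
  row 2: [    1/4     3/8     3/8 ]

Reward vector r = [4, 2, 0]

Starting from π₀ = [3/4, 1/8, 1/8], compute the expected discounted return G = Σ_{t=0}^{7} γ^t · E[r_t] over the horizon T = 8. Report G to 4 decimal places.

G = 10.0204

t=0: π = [0.7500, 0.1250, 0.1250], E[r] = 3.2500, γ^t·E[r] = 3.250000, running G = 3.250000
t=1: π = [0.5156, 0.1875, 0.2969], E[r] = 2.4375, γ^t·E[r] = 1.950000, running G = 5.200000
t=2: π = [0.4199, 0.2461, 0.3340], E[r] = 2.1719, γ^t·E[r] = 1.390000, running G = 6.590000
t=3: π = [0.3767, 0.2700, 0.3533], E[r] = 2.0469, γ^t·E[r] = 1.048000, running G = 7.638000
t=4: π = [0.3575, 0.2808, 0.3617], E[r] = 1.9917, γ^t·E[r] = 0.815800, running G = 8.453800
t=5: π = [0.3490, 0.2856, 0.3654], E[r] = 1.9671, γ^t·E[r] = 0.644580, running G = 9.098380
t=6: π = [0.3452, 0.2878, 0.3671], E[r] = 1.9562, γ^t·E[r] = 0.512794, running G = 9.611174
t=7: π = [0.3435, 0.2887, 0.3678], E[r] = 1.9513, γ^t·E[r] = 0.409213, running G = 10.020387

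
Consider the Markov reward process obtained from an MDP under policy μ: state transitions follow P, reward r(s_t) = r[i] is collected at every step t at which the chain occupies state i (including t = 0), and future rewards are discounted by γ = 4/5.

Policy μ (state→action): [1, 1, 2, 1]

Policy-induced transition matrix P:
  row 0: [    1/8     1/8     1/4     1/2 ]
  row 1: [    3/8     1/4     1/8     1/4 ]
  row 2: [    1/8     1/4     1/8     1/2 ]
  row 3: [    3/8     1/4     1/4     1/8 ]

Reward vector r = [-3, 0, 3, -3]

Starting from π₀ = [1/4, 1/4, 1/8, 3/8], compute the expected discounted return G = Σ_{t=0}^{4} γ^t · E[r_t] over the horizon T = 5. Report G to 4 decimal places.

t=0: π = [0.2500, 0.2500, 0.1250, 0.3750], E[r] = -1.5000, γ^t·E[r] = -1.500000, running G = -1.500000
t=1: π = [0.2813, 0.2188, 0.2031, 0.2969], E[r] = -1.1250, γ^t·E[r] = -0.900000, running G = -2.400000
t=2: π = [0.2539, 0.2148, 0.1973, 0.3340], E[r] = -1.1719, γ^t·E[r] = -0.750000, running G = -3.150000
t=3: π = [0.2622, 0.2183, 0.1985, 0.3210], E[r] = -1.1543, γ^t·E[r] = -0.591000, running G = -3.741000
t=4: π = [0.2598, 0.2172, 0.1979, 0.3250], E[r] = -1.1609, γ^t·E[r] = -0.475500, running G = -4.216500

G = -4.2165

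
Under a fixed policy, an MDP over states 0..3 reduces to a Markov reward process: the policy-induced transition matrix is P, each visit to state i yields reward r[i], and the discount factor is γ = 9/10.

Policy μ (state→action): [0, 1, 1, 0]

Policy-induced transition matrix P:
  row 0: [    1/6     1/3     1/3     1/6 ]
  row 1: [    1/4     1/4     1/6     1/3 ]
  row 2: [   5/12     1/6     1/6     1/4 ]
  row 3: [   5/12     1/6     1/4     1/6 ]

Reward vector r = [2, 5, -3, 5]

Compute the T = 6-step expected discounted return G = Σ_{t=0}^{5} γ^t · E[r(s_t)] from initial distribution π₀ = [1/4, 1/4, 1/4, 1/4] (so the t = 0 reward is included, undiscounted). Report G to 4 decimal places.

G = 10.3999

t=0: π = [0.2500, 0.2500, 0.2500, 0.2500], E[r] = 2.2500, γ^t·E[r] = 2.250000, running G = 2.250000
t=1: π = [0.3125, 0.2292, 0.2292, 0.2292], E[r] = 2.2292, γ^t·E[r] = 2.006250, running G = 4.256250
t=2: π = [0.3003, 0.2378, 0.2378, 0.2240], E[r] = 2.1962, γ^t·E[r] = 1.778906, running G = 6.035156
t=3: π = [0.3019, 0.2365, 0.2354, 0.2261], E[r] = 2.2111, γ^t·E[r] = 1.611879, running G = 7.647035
t=4: π = [0.3018, 0.2367, 0.2358, 0.2257], E[r] = 2.2081, γ^t·E[r] = 1.448706, running G = 9.095741
t=5: π = [0.3018, 0.2367, 0.2358, 0.2258], E[r] = 2.2085, γ^t·E[r] = 1.304110, running G = 10.399850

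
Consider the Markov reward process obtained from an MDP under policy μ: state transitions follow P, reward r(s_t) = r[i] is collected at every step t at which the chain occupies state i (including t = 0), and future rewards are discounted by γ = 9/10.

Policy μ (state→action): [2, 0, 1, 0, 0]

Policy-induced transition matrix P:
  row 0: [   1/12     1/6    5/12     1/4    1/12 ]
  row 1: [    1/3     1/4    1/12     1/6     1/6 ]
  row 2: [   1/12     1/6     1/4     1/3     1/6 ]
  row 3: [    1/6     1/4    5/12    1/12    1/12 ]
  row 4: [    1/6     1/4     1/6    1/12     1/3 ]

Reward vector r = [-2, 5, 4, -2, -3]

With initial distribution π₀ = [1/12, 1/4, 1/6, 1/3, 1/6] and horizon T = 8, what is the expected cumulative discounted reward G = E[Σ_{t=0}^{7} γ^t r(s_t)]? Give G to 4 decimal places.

t=0: π = [0.0833, 0.2500, 0.1667, 0.3333, 0.1667], E[r] = 0.5833, γ^t·E[r] = 0.583333, running G = 0.583333
t=1: π = [0.1875, 0.2292, 0.2639, 0.1597, 0.1597], E[r] = 1.0278, γ^t·E[r] = 0.925000, running G = 1.508333
t=2: π = [0.1672, 0.2124, 0.2564, 0.1997, 0.1644], E[r] = 0.8605, γ^t·E[r] = 0.697031, running G = 2.205365
t=3: π = [0.1668, 0.2147, 0.2621, 0.1930, 0.1635], E[r] = 0.9117, γ^t·E[r] = 0.664664, running G = 2.870029
t=4: π = [0.1667, 0.2143, 0.2606, 0.1945, 0.1639], E[r] = 0.8992, γ^t·E[r] = 0.589992, running G = 3.460021
t=5: π = [0.1668, 0.2144, 0.2608, 0.1941, 0.1639], E[r] = 0.9019, γ^t·E[r] = 0.532558, running G = 3.992578
t=6: π = [0.1668, 0.2144, 0.2608, 0.1942, 0.1639], E[r] = 0.9012, γ^t·E[r] = 0.478936, running G = 4.471515
t=7: π = [0.1668, 0.2144, 0.2608, 0.1942, 0.1639], E[r] = 0.9014, γ^t·E[r] = 0.431116, running G = 4.902631

G = 4.9026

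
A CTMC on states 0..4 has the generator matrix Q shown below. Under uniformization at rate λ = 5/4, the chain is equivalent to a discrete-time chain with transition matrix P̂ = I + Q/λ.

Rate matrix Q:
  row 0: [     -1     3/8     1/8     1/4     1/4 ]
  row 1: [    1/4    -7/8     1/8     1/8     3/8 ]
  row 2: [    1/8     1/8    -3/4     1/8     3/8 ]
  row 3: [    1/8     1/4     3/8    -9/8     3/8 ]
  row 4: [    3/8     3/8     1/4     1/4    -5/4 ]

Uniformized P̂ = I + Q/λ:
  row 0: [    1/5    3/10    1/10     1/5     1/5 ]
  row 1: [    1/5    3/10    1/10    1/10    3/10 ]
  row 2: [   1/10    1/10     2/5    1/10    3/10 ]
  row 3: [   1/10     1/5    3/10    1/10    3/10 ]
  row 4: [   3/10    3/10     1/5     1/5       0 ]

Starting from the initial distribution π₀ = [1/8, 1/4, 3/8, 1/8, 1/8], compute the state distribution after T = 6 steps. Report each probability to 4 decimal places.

π = [0.1862, 0.2432, 0.2139, 0.1403, 0.2164]

t=0: π = [0.1250, 0.2500, 0.3750, 0.1250, 0.1250]
t=1: π = [0.1625, 0.2125, 0.2500, 0.1250, 0.2500]
t=2: π = [0.1875, 0.2375, 0.2250, 0.1413, 0.2088]
t=3: π = [0.1843, 0.2409, 0.2166, 0.1396, 0.2186]
t=4: π = [0.1862, 0.2427, 0.2148, 0.1403, 0.2160]
t=5: π = [0.1861, 0.2430, 0.2141, 0.1402, 0.2166]
t=6: π = [0.1862, 0.2432, 0.2139, 0.1403, 0.2164]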